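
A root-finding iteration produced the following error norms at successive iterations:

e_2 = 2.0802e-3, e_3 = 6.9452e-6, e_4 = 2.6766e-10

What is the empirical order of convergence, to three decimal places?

1.782

p ≈ ln(e_4/e_3) / ln(e_3/e_2)
  = ln(2.6766e-10/6.9452e-6) / ln(6.9452e-6/2.0802e-3)
  = ln(3.85388e-05) / ln(0.00333872)
  = -10.163845 / -5.702168 ≈ 1.782453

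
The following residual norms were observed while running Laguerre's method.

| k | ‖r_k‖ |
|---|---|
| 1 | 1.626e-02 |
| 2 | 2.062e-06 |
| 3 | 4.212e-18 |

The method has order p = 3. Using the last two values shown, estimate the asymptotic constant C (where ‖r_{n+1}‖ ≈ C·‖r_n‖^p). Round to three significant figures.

0.480

C ≈ ‖r_3‖ / ‖r_2‖^3
  = 4.212e-18 / (2.062e-06)^3
  = 4.212e-18 / 8.7673e-18 ≈ 0.48042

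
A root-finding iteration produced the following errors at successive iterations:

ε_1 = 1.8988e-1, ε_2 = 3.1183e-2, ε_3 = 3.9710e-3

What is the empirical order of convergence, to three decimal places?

p ≈ ln(ε_3/ε_2) / ln(ε_2/ε_1)
  = ln(3.9710e-3/3.1183e-2) / ln(3.1183e-2/1.8988e-1)
  = ln(0.127345) / ln(0.164225)
  = -2.060855 / -1.806518 ≈ 1.140789

1.141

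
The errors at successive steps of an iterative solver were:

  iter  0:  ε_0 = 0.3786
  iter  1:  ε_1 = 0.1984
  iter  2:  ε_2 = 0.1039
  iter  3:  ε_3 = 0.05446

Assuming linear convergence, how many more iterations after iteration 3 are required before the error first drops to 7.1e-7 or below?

Rate ρ ≈ ε_3/ε_2 = 0.05446/0.1039 = 0.5242.
After j more steps, ε_{3+j} ≈ 0.05446·ρ^j; need ρ^j ≤ 7.1e-7/0.05446 = 1.30371e-05.
j ≥ ln(1.30371e-05)/ln(0.5242) = -11.2477/-0.64588 = 17.415.
So 18 more iterations are needed.

18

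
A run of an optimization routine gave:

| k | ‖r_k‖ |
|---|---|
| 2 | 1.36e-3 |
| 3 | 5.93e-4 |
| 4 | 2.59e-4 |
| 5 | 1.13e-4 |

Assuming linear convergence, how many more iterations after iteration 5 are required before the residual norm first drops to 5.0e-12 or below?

21

Rate ρ ≈ ‖r_5‖/‖r_4‖ = 1.13e-4/2.59e-4 = 0.4363.
After j more steps, ‖r_{5+j}‖ ≈ 1.13e-4·ρ^j; need ρ^j ≤ 5.0e-12/1.13e-4 = 4.42478e-08.
j ≥ ln(4.42478e-08)/ln(0.4363) = -16.9335/-0.82943 = 20.416.
So 21 more iterations are needed.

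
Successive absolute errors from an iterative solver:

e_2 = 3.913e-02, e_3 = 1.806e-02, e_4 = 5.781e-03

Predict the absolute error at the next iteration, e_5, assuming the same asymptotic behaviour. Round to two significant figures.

1.1e-3

First estimate the order: p ≈ ln(e_4/e_3) / ln(e_3/e_2) = ln(5.781e-03/1.806e-02)/ln(1.806e-02/3.913e-02) = ln(0.3201)/ln(0.461538) ≈ 1.4733.
Then e_5 ≈ e_4·(e_4/e_3)^p = 5.781e-03·(0.3201)^1.4733 = 5.781e-03·0.186697 ≈ 0.001079.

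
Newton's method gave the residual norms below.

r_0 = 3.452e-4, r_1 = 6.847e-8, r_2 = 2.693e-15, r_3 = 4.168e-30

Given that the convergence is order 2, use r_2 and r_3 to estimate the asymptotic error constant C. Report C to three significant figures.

0.575

C ≈ r_3 / r_2^2
  = 4.168e-30 / (2.693e-15)^2
  = 4.168e-30 / 7.25225e-30 ≈ 0.57472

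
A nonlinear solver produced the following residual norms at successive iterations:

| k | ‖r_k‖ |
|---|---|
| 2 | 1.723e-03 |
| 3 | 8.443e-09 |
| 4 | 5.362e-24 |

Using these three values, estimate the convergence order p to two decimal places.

p ≈ ln(‖r_4‖/‖r_3‖) / ln(‖r_3‖/‖r_2‖)
  = ln(5.362e-24/8.443e-09) / ln(8.443e-09/1.723e-03)
  = ln(6.35082e-16) / ln(4.90017e-06)
  = -34.99278 / -12.22624 ≈ 2.86210

2.86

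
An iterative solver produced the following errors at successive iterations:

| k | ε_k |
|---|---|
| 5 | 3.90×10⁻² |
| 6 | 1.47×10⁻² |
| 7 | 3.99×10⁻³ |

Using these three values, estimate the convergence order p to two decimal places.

p ≈ ln(ε_7/ε_6) / ln(ε_6/ε_5)
  = ln(3.99×10⁻³/1.47×10⁻²) / ln(1.47×10⁻²/3.90×10⁻²)
  = ln(0.271429) / ln(0.376923)
  = -1.30405 / -0.97571 ≈ 1.33651

1.34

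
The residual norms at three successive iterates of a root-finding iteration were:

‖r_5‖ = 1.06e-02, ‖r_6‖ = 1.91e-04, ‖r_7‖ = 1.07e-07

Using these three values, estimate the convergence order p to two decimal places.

p ≈ ln(‖r_7‖/‖r_6‖) / ln(‖r_6‖/‖r_5‖)
  = ln(1.07e-07/1.91e-04) / ln(1.91e-04/1.06e-02)
  = ln(0.000560209) / ln(0.0180189)
  = -7.48720 / -4.01633 ≈ 1.86419

1.86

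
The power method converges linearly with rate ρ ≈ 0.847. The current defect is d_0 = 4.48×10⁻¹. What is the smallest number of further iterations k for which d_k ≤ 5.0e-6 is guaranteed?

After k steps, d_k ≈ 4.48×10⁻¹·0.847^k.
Need 0.847^k ≤ 5.0e-6/4.48×10⁻¹ = 1.11607e-05.
k ≥ ln(1.11607e-05)/ln(0.847) = -11.4031/-0.16605 = 68.673.
Smallest integer k = 69.

69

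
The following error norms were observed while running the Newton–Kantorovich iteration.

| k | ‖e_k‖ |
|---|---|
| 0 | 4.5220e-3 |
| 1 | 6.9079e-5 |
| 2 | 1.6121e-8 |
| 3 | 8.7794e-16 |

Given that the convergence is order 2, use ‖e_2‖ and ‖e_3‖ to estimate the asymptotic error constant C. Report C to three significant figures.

C ≈ ‖e_3‖ / ‖e_2‖^2
  = 8.7794e-16 / (1.6121e-8)^2
  = 8.7794e-16 / 2.59887e-16 ≈ 3.3782

3.38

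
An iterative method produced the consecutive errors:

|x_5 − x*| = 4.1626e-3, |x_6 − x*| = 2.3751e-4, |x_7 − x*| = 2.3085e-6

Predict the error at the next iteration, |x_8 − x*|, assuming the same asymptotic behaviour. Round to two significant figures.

1.3e-9

First estimate the order: p ≈ ln(|x_7 − x*|/|x_6 − x*|) / ln(|x_6 − x*|/|x_5 − x*|) = ln(2.3085e-6/2.3751e-4)/ln(2.3751e-4/4.1626e-3) = ln(0.00971959)/ln(0.0570581) ≈ 1.6181.
Then |x_8 − x*| ≈ |x_7 − x*|·(|x_7 − x*|/|x_6 − x*|)^p = 2.3085e-6·(0.00971959)^1.6181 = 2.3085e-6·0.000554387 ≈ 1.28e-09.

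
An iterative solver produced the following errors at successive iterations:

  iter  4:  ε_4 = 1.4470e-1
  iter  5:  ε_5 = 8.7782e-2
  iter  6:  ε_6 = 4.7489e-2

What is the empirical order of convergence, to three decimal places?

1.229

p ≈ ln(ε_6/ε_5) / ln(ε_5/ε_4)
  = ln(4.7489e-2/8.7782e-2) / ln(8.7782e-2/1.4470e-1)
  = ln(0.540988) / ln(0.606648)
  = -0.614358 / -0.499807 ≈ 1.229190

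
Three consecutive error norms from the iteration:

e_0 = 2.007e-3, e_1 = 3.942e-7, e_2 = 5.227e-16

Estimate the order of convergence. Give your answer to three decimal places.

p ≈ ln(e_2/e_1) / ln(e_1/e_0)
  = ln(5.227e-16/3.942e-7) / ln(3.942e-7/2.007e-3)
  = ln(1.32598e-09) / ln(0.000196413)
  = -20.441114 / -8.535291 ≈ 2.394894

2.395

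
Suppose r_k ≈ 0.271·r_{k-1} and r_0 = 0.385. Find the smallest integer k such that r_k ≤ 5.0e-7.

After k steps, r_k ≈ 0.385·0.271^k.
Need 0.271^k ≤ 5.0e-7/0.385 = 1.2987e-06.
k ≥ ln(1.2987e-06)/ln(0.271) = -13.5541/-1.30564 = 10.381.
Smallest integer k = 11.

11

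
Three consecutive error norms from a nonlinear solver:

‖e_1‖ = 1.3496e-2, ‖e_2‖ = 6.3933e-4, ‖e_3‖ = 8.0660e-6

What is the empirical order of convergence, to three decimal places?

p ≈ ln(‖e_3‖/‖e_2‖) / ln(‖e_2‖/‖e_1‖)
  = ln(8.0660e-6/6.3933e-4) / ln(6.3933e-4/1.3496e-2)
  = ln(0.0126163) / ln(0.0473718)
  = -4.372766 / -3.049728 ≈ 1.433822

1.434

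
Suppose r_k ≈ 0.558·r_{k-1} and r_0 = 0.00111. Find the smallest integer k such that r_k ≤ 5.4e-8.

18

After k steps, r_k ≈ 0.00111·0.558^k.
Need 0.558^k ≤ 5.4e-8/0.00111 = 4.86486e-05.
k ≥ ln(4.86486e-05)/ln(0.558) = -9.9309/-0.58340 = 17.022.
Smallest integer k = 18.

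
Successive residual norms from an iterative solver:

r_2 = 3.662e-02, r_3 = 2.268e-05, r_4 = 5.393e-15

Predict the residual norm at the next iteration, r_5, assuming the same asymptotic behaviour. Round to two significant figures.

First estimate the order: p ≈ ln(r_4/r_3) / ln(r_3/r_2) = ln(5.393e-15/2.268e-05)/ln(2.268e-05/3.662e-02) = ln(2.37787e-10)/ln(0.000619334) ≈ 2.9999.
Then r_5 ≈ r_4·(r_4/r_3)^p = 5.393e-15·(2.37787e-10)^2.9999 = 5.393e-15·1.34749e-29 ≈ 7.267e-44.

7.3e-44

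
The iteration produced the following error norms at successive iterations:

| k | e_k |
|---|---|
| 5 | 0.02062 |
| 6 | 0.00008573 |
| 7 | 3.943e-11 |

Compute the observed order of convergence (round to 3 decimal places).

p ≈ ln(e_7/e_6) / ln(e_6/e_5)
  = ln(3.943e-11/0.00008573) / ln(0.00008573/0.02062)
  = ln(4.59932e-07) / ln(0.00415761)
  = -14.592187 / -5.482815 ≈ 2.661441

2.661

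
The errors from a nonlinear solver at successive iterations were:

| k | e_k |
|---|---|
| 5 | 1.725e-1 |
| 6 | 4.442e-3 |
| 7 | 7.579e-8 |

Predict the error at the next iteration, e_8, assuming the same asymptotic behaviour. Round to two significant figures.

3.8e-22

First estimate the order: p ≈ ln(e_7/e_6) / ln(e_6/e_5) = ln(7.579e-8/4.442e-3)/ln(4.442e-3/1.725e-1) = ln(1.70621e-05)/ln(0.0257507) ≈ 3.0002.
Then e_8 ≈ e_7·(e_7/e_6)^p = 7.579e-8·(1.70621e-05)^3.0002 = 7.579e-8·4.95614e-15 ≈ 3.756e-22.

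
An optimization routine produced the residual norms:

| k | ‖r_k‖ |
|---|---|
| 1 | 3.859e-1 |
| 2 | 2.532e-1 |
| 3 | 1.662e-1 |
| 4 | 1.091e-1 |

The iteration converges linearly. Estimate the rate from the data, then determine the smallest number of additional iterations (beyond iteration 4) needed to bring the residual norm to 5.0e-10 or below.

Rate ρ ≈ ‖r_4‖/‖r_3‖ = 1.091e-1/1.662e-1 = 0.6564.
After j more steps, ‖r_{4+j}‖ ≈ 1.091e-1·ρ^j; need ρ^j ≤ 5.0e-10/1.091e-1 = 4.58295e-09.
j ≥ ln(4.58295e-09)/ln(0.6564) = -19.2009/-0.42098 = 45.610.
So 46 more iterations are needed.

46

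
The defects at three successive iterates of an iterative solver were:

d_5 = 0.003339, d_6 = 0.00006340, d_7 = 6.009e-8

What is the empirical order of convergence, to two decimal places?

1.76

p ≈ ln(d_7/d_6) / ln(d_6/d_5)
  = ln(6.009e-8/0.00006340) / ln(0.00006340/0.003339)
  = ln(0.000947792) / ln(0.0189877)
  = -6.96138 / -3.96396 ≈ 1.75617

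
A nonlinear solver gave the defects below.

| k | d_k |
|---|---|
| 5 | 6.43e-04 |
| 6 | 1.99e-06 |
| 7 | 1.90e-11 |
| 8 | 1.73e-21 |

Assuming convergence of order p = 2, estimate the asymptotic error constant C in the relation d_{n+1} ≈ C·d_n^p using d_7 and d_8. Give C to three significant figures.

4.79

C ≈ d_8 / d_7^2
  = 1.73e-21 / (1.90e-11)^2
  = 1.73e-21 / 3.61e-22 ≈ 4.7922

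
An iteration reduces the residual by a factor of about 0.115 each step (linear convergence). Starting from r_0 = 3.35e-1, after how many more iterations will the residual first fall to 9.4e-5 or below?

After k steps, r_k ≈ 3.35e-1·0.115^k.
Need 0.115^k ≤ 9.4e-5/3.35e-1 = 0.000280597.
k ≥ ln(0.000280597)/ln(0.115) = -8.1786/-2.16282 = 3.781.
Smallest integer k = 4.

4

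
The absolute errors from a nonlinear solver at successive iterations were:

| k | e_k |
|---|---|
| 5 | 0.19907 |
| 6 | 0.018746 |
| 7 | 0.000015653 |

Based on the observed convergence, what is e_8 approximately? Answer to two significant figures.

9.1e-15

First estimate the order: p ≈ ln(e_7/e_6) / ln(e_6/e_5) = ln(0.000015653/0.018746)/ln(0.018746/0.19907) = ln(0.000835005)/ln(0.0941679) ≈ 3.0000.
Then e_8 ≈ e_7·(e_7/e_6)^p = 0.000015653·(0.000835005)^3.0000 = 0.000015653·5.82193e-10 ≈ 9.113e-15.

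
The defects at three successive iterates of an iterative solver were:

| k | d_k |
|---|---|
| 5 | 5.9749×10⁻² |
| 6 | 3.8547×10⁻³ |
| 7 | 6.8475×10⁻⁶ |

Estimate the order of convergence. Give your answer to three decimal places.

p ≈ ln(d_7/d_6) / ln(d_6/d_5)
  = ln(6.8475×10⁻⁶/3.8547×10⁻³) / ln(3.8547×10⁻³/5.9749×10⁻²)
  = ln(0.0017764) / ln(0.0645149)
  = -6.333166 / -2.740859 ≈ 2.310650

2.311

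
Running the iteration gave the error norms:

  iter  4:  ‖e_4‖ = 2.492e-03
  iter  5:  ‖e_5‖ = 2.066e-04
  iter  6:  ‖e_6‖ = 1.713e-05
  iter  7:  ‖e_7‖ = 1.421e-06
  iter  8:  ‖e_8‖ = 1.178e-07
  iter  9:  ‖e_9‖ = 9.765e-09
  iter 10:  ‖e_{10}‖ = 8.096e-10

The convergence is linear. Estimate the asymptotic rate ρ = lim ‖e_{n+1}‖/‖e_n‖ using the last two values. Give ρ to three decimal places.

ρ ≈ ‖e_{10}‖/‖e_9‖ = 8.096e-10/9.765e-09 = 0.08291

0.083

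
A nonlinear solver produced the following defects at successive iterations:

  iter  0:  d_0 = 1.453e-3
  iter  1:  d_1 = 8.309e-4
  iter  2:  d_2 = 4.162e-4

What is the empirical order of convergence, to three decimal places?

p ≈ ln(d_2/d_1) / ln(d_1/d_0)
  = ln(4.162e-4/8.309e-4) / ln(8.309e-4/1.453e-3)
  = ln(0.500903) / ln(0.571851)
  = -0.691343 / -0.558877 ≈ 1.237022

1.237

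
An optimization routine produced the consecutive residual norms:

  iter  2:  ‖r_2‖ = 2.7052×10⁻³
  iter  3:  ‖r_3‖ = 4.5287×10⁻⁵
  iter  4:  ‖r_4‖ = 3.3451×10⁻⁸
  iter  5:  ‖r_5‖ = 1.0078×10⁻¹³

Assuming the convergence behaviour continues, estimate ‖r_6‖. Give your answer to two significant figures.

1.9e-23

First estimate the order: p ≈ ln(‖r_5‖/‖r_4‖) / ln(‖r_4‖/‖r_3‖) = ln(1.0078×10⁻¹³/3.3451×10⁻⁸)/ln(3.3451×10⁻⁸/4.5287×10⁻⁵) = ln(3.01276e-06)/ln(0.000738645) ≈ 1.7630.
Then ‖r_6‖ ≈ ‖r_5‖·(‖r_5‖/‖r_4‖)^p = 1.0078×10⁻¹³·(3.01276e-06)^1.7630 = 1.0078×10⁻¹³·1.84678e-10 ≈ 1.861e-23.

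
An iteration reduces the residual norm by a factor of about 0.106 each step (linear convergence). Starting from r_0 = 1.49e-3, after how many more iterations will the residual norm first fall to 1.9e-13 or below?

11

After k steps, r_k ≈ 1.49e-3·0.106^k.
Need 0.106^k ≤ 1.9e-13/1.49e-3 = 1.27517e-10.
k ≥ ln(1.27517e-10)/ln(0.106) = -22.7828/-2.24432 = 10.151.
Smallest integer k = 11.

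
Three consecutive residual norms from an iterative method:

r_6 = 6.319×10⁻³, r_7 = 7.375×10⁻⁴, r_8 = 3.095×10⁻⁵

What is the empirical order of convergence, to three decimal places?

p ≈ ln(r_8/r_7) / ln(r_7/r_6)
  = ln(3.095×10⁻⁵/7.375×10⁻⁴) / ln(7.375×10⁻⁴/6.319×10⁻³)
  = ln(0.0419661) / ln(0.116712)
  = -3.170893 / -2.148046 ≈ 1.476176

1.476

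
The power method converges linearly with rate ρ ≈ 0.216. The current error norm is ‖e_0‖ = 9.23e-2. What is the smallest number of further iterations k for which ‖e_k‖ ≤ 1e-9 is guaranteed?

12

After k steps, ‖e_k‖ ≈ 9.23e-2·0.216^k.
Need 0.216^k ≤ 1e-9/9.23e-2 = 1.08342e-08.
k ≥ ln(1.08342e-08)/ln(0.216) = -18.3406/-1.53248 = 11.968.
Smallest integer k = 12.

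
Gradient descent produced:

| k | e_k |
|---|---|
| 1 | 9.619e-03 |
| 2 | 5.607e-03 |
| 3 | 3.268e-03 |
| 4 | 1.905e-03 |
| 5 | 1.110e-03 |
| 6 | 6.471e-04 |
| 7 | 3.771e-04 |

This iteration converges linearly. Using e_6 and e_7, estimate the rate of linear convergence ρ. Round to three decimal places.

0.583

ρ ≈ e_7/e_6 = 3.771e-04/6.471e-04 = 0.58275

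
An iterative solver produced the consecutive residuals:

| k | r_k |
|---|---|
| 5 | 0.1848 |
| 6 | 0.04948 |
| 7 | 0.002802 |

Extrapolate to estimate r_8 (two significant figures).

5.4e-6

First estimate the order: p ≈ ln(r_7/r_6) / ln(r_6/r_5) = ln(0.002802/0.04948)/ln(0.04948/0.1848) = ln(0.0566289)/ln(0.267749) ≈ 2.1790.
Then r_8 ≈ r_7·(r_7/r_6)^p = 0.002802·(0.0566289)^2.1790 = 0.002802·0.00191809 ≈ 5.374e-06.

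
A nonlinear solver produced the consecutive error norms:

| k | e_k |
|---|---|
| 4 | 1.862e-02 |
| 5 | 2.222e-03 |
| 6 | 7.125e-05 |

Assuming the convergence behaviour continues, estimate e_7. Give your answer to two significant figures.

2.7e-7

First estimate the order: p ≈ ln(e_6/e_5) / ln(e_5/e_4) = ln(7.125e-05/2.222e-03)/ln(2.222e-03/1.862e-02) = ln(0.0320657)/ln(0.119334) ≈ 1.6182.
Then e_7 ≈ e_6·(e_6/e_5)^p = 7.125e-05·(0.0320657)^1.6182 = 7.125e-05·0.00382362 ≈ 2.724e-07.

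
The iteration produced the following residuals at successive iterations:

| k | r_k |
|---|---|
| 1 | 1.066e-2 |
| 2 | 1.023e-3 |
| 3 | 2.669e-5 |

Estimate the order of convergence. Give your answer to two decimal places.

p ≈ ln(r_3/r_2) / ln(r_2/r_1)
  = ln(2.669e-5/1.023e-3) / ln(1.023e-3/1.066e-2)
  = ln(0.0260899) / ln(0.0959662)
  = -3.64621 / -2.34376 ≈ 1.55571

1.56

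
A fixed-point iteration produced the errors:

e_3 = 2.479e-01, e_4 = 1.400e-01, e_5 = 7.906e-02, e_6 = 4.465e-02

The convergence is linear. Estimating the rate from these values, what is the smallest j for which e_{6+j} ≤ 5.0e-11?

Rate ρ ≈ e_6/e_5 = 4.465e-02/7.906e-02 = 0.5648.
After j more steps, e_{6+j} ≈ 4.465e-02·ρ^j; need ρ^j ≤ 5.0e-11/4.465e-02 = 1.11982e-09.
j ≥ ln(1.11982e-09)/ln(0.5648) = -20.6101/-0.57128 = 36.077.
So 37 more iterations are needed.

37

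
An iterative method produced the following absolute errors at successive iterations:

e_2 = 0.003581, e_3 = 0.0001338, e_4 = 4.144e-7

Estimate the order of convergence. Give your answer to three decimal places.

p ≈ ln(e_4/e_3) / ln(e_3/e_2)
  = ln(4.144e-7/0.0001338) / ln(0.0001338/0.003581)
  = ln(0.00309716) / ln(0.0373639)
  = -5.777270 / -3.287050 ≈ 1.757585

1.758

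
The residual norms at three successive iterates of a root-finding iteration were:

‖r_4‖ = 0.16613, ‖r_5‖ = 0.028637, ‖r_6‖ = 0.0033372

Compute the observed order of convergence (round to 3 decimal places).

1.223

p ≈ ln(‖r_6‖/‖r_5‖) / ln(‖r_5‖/‖r_4‖)
  = ln(0.0033372/0.028637) / ln(0.028637/0.16613)
  = ln(0.116535) / ln(0.172377)
  = -2.149564 / -1.758071 ≈ 1.222683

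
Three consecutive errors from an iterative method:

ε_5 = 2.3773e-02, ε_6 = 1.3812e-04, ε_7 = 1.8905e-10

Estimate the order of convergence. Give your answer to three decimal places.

2.623

p ≈ ln(ε_7/ε_6) / ln(ε_6/ε_5)
  = ln(1.8905e-10/1.3812e-04) / ln(1.3812e-04/2.3773e-02)
  = ln(1.36874e-06) / ln(0.00580995)
  = -13.501620 / -5.148183 ≈ 2.622599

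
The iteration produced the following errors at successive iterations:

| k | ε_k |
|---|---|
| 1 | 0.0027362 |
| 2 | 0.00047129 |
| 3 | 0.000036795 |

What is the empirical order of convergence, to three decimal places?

1.450

p ≈ ln(ε_3/ε_2) / ln(ε_2/ε_1)
  = ln(0.000036795/0.00047129) / ln(0.00047129/0.0027362)
  = ln(0.0780729) / ln(0.172243)
  = -2.550112 / -1.758849 ≈ 1.449875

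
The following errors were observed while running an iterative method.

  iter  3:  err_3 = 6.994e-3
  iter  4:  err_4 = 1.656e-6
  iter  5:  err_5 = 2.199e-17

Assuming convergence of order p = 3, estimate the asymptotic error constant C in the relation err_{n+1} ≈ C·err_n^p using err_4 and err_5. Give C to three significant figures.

4.84

C ≈ err_5 / err_4^3
  = 2.199e-17 / (1.656e-6)^3
  = 2.199e-17 / 4.54131e-18 ≈ 4.8422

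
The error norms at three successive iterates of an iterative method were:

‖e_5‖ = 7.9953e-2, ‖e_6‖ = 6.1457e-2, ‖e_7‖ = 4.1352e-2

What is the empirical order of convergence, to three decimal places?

1.506

p ≈ ln(‖e_7‖/‖e_6‖) / ln(‖e_6‖/‖e_5‖)
  = ln(4.1352e-2/6.1457e-2) / ln(6.1457e-2/7.9953e-2)
  = ln(0.672861) / ln(0.768664)
  = -0.396217 / -0.263101 ≈ 1.505950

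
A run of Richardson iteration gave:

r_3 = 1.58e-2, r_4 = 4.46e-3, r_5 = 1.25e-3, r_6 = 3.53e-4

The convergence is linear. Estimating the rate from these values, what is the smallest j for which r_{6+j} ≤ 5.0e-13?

17

Rate ρ ≈ r_6/r_5 = 3.53e-4/1.25e-3 = 0.2824.
After j more steps, r_{6+j} ≈ 3.53e-4·ρ^j; need ρ^j ≤ 5.0e-13/3.53e-4 = 1.41643e-09.
j ≥ ln(1.41643e-09)/ln(0.2824) = -20.3751/-1.26443 = 16.114.
So 17 more iterations are needed.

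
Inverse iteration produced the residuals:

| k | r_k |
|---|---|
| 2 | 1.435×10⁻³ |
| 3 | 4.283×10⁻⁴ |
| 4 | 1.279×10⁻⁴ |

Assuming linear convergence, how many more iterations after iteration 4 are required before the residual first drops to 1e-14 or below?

Rate ρ ≈ r_4/r_3 = 1.279×10⁻⁴/4.283×10⁻⁴ = 0.2986.
After j more steps, r_{4+j} ≈ 1.279×10⁻⁴·ρ^j; need ρ^j ≤ 1e-14/1.279×10⁻⁴ = 7.81861e-11.
j ≥ ln(7.81861e-11)/ln(0.2986) = -23.2719/-1.20865 = 19.254.
So 20 more iterations are needed.

20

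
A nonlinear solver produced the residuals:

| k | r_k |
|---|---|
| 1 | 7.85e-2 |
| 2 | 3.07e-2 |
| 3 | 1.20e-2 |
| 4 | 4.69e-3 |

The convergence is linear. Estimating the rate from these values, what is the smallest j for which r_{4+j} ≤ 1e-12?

Rate ρ ≈ r_4/r_3 = 4.69e-3/1.20e-2 = 0.3908.
After j more steps, r_{4+j} ≈ 4.69e-3·ρ^j; need ρ^j ≤ 1e-12/4.69e-3 = 2.1322e-10.
j ≥ ln(2.1322e-10)/ln(0.3908) = -22.2687/-0.93956 = 23.701.
So 24 more iterations are needed.

24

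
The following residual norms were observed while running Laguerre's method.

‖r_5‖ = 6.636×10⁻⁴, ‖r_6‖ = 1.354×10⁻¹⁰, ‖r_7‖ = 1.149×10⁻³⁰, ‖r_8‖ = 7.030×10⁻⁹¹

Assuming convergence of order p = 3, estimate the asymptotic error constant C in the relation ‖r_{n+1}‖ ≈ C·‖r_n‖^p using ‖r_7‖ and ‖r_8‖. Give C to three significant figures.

C ≈ ‖r_8‖ / ‖r_7‖^3
  = 7.030×10⁻⁹¹ / (1.149×10⁻³⁰)^3
  = 7.030×10⁻⁹¹ / 1.51691e-90 ≈ 0.46344

0.463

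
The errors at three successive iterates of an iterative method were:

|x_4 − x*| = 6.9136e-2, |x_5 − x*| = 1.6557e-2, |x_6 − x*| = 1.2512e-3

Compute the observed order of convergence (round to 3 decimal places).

1.807

p ≈ ln(|x_6 − x*|/|x_5 − x*|) / ln(|x_5 − x*|/|x_4 − x*|)
  = ln(1.2512e-3/1.6557e-2) / ln(1.6557e-2/6.9136e-2)
  = ln(0.0755692) / ln(0.239484)
  = -2.582706 / -1.429269 ≈ 1.807012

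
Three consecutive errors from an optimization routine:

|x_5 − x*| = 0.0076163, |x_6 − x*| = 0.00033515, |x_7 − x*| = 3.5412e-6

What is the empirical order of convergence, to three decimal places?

p ≈ ln(|x_7 − x*|/|x_6 − x*|) / ln(|x_6 − x*|/|x_5 − x*|)
  = ln(3.5412e-6/0.00033515) / ln(0.00033515/0.0076163)
  = ln(0.010566) / ln(0.0440043)
  = -4.550114 / -3.123468 ≈ 1.456751

1.457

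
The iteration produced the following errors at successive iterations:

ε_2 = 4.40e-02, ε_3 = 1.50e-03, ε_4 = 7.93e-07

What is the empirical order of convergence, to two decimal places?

p ≈ ln(ε_4/ε_3) / ln(ε_3/ε_2)
  = ln(7.93e-07/1.50e-03) / ln(1.50e-03/4.40e-02)
  = ln(0.000528667) / ln(0.0340909)
  = -7.54515 / -3.37872 ≈ 2.23314

2.23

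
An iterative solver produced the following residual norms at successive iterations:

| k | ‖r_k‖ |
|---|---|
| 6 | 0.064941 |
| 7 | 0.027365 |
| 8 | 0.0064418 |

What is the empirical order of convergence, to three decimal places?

1.674

p ≈ ln(‖r_8‖/‖r_7‖) / ln(‖r_7‖/‖r_6‖)
  = ln(0.0064418/0.027365) / ln(0.027365/0.064941)
  = ln(0.235403) / ln(0.421382)
  = -1.446456 / -0.864215 ≈ 1.673722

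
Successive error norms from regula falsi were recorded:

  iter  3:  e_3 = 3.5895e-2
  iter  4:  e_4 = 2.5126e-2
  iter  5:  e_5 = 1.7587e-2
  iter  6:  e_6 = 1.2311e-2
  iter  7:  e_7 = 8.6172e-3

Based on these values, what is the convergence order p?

Consecutive ratios: e_7/e_6 = 8.6172e-3/1.2311e-2 = 0.699959, e_6/e_5 = 1.2311e-2/1.7587e-2 = 0.700006.
p ≈ ln(0.699959)/ln(0.700006) = -0.3567/-0.3567 ≈ 1.00.
So the convergence is linear (order 1).

1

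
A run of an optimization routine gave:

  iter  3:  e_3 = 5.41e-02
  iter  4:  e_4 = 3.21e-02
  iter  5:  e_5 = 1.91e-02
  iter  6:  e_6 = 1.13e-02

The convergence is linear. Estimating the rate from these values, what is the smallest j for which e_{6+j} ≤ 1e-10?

Rate ρ ≈ e_6/e_5 = 1.13e-02/1.91e-02 = 0.5916.
After j more steps, e_{6+j} ≈ 1.13e-02·ρ^j; need ρ^j ≤ 1e-10/1.13e-02 = 8.84956e-09.
j ≥ ln(8.84956e-09)/ln(0.5916) = -18.5429/-0.52492 = 35.325.
So 36 more iterations are needed.

36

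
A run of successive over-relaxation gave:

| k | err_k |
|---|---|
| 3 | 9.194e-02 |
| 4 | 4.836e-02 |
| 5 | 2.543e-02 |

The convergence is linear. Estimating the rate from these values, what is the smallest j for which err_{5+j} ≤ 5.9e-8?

Rate ρ ≈ err_5/err_4 = 2.543e-02/4.836e-02 = 0.5258.
After j more steps, err_{5+j} ≈ 2.543e-02·ρ^j; need ρ^j ≤ 5.9e-8/2.543e-02 = 2.32009e-06.
j ≥ ln(2.32009e-06)/ln(0.5258) = -12.9739/-0.64283 = 20.182.
So 21 more iterations are needed.

21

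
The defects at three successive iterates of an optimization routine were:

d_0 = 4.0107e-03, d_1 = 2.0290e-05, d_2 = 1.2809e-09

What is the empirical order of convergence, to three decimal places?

p ≈ ln(d_2/d_1) / ln(d_1/d_0)
  = ln(1.2809e-09/2.0290e-05) / ln(2.0290e-05/4.0107e-03)
  = ln(6.31296e-05) / ln(0.00505897)
  = -9.670321 / -5.286592 ≈ 1.829216

1.829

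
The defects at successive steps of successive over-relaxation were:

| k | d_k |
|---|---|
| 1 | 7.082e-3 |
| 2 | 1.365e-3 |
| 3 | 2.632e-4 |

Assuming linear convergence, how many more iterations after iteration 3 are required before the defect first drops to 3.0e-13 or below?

13

Rate ρ ≈ d_3/d_2 = 2.632e-4/1.365e-3 = 0.1928.
After j more steps, d_{3+j} ≈ 2.632e-4·ρ^j; need ρ^j ≤ 3.0e-13/2.632e-4 = 1.13982e-09.
j ≥ ln(1.13982e-09)/ln(0.1928) = -20.5924/-1.64610 = 12.510.
So 13 more iterations are needed.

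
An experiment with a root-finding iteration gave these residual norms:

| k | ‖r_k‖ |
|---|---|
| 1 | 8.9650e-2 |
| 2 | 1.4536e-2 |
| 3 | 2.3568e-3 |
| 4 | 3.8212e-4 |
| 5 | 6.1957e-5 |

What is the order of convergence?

Consecutive ratios: ‖r_5‖/‖r_4‖ = 6.1957e-5/3.8212e-4 = 0.16214, ‖r_4‖/‖r_3‖ = 3.8212e-4/2.3568e-3 = 0.162135.
p ≈ ln(0.16214)/ln(0.162135) = -1.8193/-1.8193 ≈ 1.00.
So the convergence is linear (order 1).

1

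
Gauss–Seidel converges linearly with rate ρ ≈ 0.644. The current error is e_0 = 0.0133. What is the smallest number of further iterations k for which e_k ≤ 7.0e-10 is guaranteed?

After k steps, e_k ≈ 0.0133·0.644^k.
Need 0.644^k ≤ 7.0e-10/0.0133 = 5.26316e-08.
k ≥ ln(5.26316e-08)/ln(0.644) = -16.7599/-0.44006 = 38.085.
Smallest integer k = 39.

39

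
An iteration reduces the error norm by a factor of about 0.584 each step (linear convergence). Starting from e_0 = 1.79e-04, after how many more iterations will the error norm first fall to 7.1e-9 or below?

19

After k steps, e_k ≈ 1.79e-04·0.584^k.
Need 0.584^k ≤ 7.1e-9/1.79e-04 = 3.96648e-05.
k ≥ ln(3.96648e-05)/ln(0.584) = -10.1350/-0.53785 = 18.844.
Smallest integer k = 19.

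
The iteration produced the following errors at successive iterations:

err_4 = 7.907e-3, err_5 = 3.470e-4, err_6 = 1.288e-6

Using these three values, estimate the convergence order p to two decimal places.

p ≈ ln(err_6/err_5) / ln(err_5/err_4)
  = ln(1.288e-6/3.470e-4) / ln(3.470e-4/7.907e-3)
  = ln(0.00371182) / ln(0.0438852)
  = -5.59623 / -3.12618 ≈ 1.79012

1.79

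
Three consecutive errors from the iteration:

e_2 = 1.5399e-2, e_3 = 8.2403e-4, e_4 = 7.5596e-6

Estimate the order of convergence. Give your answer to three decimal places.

p ≈ ln(e_4/e_3) / ln(e_3/e_2)
  = ln(7.5596e-6/8.2403e-4) / ln(8.2403e-4/1.5399e-2)
  = ln(0.00917394) / ln(0.0535119)
  = -4.691388 / -2.927851 ≈ 1.602332

1.602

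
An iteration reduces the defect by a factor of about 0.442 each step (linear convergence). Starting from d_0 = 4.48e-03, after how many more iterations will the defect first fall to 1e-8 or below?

16

After k steps, d_k ≈ 4.48e-03·0.442^k.
Need 0.442^k ≤ 1e-8/4.48e-03 = 2.23214e-06.
k ≥ ln(2.23214e-06)/ln(0.442) = -13.0125/-0.81645 = 15.938.
Smallest integer k = 16.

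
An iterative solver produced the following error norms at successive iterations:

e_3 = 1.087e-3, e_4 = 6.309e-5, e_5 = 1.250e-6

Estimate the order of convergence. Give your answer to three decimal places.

p ≈ ln(e_5/e_4) / ln(e_4/e_3)
  = ln(1.250e-6/6.309e-5) / ln(6.309e-5/1.087e-3)
  = ln(0.019813) / ln(0.0580405)
  = -3.921417 / -2.846614 ≈ 1.377572

1.378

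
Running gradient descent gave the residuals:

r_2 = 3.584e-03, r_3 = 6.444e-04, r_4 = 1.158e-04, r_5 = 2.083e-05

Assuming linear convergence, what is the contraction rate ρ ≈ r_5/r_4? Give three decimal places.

0.180

ρ ≈ r_5/r_4 = 2.083e-05/1.158e-04 = 0.17988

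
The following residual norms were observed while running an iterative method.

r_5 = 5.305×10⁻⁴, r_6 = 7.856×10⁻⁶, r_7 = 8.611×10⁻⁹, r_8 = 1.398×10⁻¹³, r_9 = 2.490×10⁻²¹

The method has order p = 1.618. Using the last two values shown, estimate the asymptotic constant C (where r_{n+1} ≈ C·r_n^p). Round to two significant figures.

C ≈ r_9 / r_8^1.618
  = 2.490×10⁻²¹ / (1.398×10⁻¹³)^1.618
  = 2.490×10⁻²¹ / 1.59012e-21 ≈ 1.5659

1.6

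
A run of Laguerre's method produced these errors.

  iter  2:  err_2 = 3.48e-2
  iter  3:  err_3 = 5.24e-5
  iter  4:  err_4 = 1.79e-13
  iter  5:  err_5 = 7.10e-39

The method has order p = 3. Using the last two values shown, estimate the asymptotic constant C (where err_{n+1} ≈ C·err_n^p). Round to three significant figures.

C ≈ err_5 / err_4^3
  = 7.10e-39 / (1.79e-13)^3
  = 7.10e-39 / 5.73534e-39 ≈ 1.2379

1.24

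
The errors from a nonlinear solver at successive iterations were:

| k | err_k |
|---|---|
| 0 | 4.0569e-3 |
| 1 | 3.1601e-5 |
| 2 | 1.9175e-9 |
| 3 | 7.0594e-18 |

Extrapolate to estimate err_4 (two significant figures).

9.6e-35

First estimate the order: p ≈ ln(err_3/err_2) / ln(err_2/err_1) = ln(7.0594e-18/1.9175e-9)/ln(1.9175e-9/3.1601e-5) = ln(3.68156e-09)/ln(6.06785e-05) ≈ 2.0000.
Then err_4 ≈ err_3·(err_3/err_2)^p = 7.0594e-18·(3.68156e-09)^2.0000 = 7.0594e-18·1.35539e-17 ≈ 9.568e-35.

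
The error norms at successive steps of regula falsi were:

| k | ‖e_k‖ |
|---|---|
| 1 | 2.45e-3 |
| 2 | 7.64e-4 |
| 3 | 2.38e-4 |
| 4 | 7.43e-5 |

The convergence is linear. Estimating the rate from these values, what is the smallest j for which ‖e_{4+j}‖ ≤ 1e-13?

18

Rate ρ ≈ ‖e_4‖/‖e_3‖ = 7.43e-5/2.38e-4 = 0.3122.
After j more steps, ‖e_{4+j}‖ ≈ 7.43e-5·ρ^j; need ρ^j ≤ 1e-13/7.43e-5 = 1.3459e-09.
j ≥ ln(1.3459e-09)/ln(0.3122) = -20.4262/-1.16411 = 17.547.
So 18 more iterations are needed.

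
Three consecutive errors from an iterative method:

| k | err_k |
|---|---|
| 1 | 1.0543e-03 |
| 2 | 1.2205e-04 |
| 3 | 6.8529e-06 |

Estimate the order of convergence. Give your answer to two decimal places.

p ≈ ln(err_3/err_2) / ln(err_2/err_1)
  = ln(6.8529e-06/1.2205e-04) / ln(1.2205e-04/1.0543e-03)
  = ln(0.0561483) / ln(0.115764)
  = -2.87976 / -2.15620 ≈ 1.33557

1.34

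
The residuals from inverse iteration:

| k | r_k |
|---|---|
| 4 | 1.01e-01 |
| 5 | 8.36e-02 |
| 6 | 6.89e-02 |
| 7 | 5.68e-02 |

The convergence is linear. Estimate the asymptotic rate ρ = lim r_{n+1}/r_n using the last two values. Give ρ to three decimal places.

0.824

ρ ≈ r_7/r_6 = 5.68e-02/6.89e-02 = 0.82438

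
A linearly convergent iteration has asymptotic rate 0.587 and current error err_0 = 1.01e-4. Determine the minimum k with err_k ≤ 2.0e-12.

34

After k steps, err_k ≈ 1.01e-4·0.587^k.
Need 0.587^k ≤ 2.0e-12/1.01e-4 = 1.9802e-08.
k ≥ ln(1.9802e-08)/ln(0.587) = -17.7375/-0.53273 = 33.295.
Smallest integer k = 34.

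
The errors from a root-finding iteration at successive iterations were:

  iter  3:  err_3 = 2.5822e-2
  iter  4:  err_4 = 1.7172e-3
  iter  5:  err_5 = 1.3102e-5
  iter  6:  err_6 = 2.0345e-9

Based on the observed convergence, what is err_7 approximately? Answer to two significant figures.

First estimate the order: p ≈ ln(err_6/err_5) / ln(err_5/err_4) = ln(2.0345e-9/1.3102e-5)/ln(1.3102e-5/1.7172e-3) = ln(0.000155282)/ln(0.00762986) ≈ 1.7988.
Then err_7 ≈ err_6·(err_6/err_5)^p = 2.0345e-9·(0.000155282)^1.7988 = 2.0345e-9·1.40795e-07 ≈ 2.864e-16.

2.9e-16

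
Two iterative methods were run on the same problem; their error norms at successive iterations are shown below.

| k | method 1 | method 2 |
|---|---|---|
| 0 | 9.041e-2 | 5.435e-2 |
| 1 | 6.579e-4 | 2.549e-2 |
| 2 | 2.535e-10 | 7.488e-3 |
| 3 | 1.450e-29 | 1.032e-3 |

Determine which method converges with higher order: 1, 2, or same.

Method 1: p ≈ ln(1.450e-29/2.535e-10)/ln(2.535e-10/6.579e-4) ≈ 3.00.
Method 2: p ≈ ln(1.032e-3/7.488e-3)/ln(7.488e-3/2.549e-2) ≈ 1.62.
Method 1 has the higher order (≈3.0 vs ≈1.6).

1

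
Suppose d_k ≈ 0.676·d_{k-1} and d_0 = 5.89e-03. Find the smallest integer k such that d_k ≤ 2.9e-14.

67

After k steps, d_k ≈ 5.89e-03·0.676^k.
Need 0.676^k ≤ 2.9e-14/5.89e-03 = 4.9236e-12.
k ≥ ln(4.9236e-12)/ln(0.676) = -26.0370/-0.39156 = 66.496.
Smallest integer k = 67.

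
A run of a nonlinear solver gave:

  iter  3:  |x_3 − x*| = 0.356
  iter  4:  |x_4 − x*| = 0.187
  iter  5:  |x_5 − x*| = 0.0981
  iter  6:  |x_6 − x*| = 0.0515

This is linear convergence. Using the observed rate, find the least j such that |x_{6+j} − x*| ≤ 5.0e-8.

Rate ρ ≈ |x_6 − x*|/|x_5 − x*| = 0.0515/0.0981 = 0.5250.
After j more steps, |x_{6+j} − x*| ≈ 0.0515·ρ^j; need ρ^j ≤ 5.0e-8/0.0515 = 9.70874e-07.
j ≥ ln(9.70874e-07)/ln(0.5250) = -13.8451/-0.64436 = 21.487.
So 22 more iterations are needed.

22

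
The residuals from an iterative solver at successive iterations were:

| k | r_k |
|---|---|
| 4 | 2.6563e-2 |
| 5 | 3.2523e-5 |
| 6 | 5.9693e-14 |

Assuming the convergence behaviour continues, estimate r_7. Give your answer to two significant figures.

3.7e-40

First estimate the order: p ≈ ln(r_6/r_5) / ln(r_5/r_4) = ln(5.9693e-14/3.2523e-5)/ln(3.2523e-5/2.6563e-2) = ln(1.83541e-09)/ln(0.00122437) ≈ 3.0000.
Then r_7 ≈ r_6·(r_6/r_5)^p = 5.9693e-14·(1.83541e-09)^3.0000 = 5.9693e-14·6.183e-27 ≈ 3.691e-40.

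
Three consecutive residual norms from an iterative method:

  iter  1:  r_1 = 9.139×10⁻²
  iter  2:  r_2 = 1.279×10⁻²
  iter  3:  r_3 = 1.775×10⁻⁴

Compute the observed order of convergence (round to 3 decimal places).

p ≈ ln(r_3/r_2) / ln(r_2/r_1)
  = ln(1.775×10⁻⁴/1.279×10⁻²) / ln(1.279×10⁻²/9.139×10⁻²)
  = ln(0.013878) / ln(0.13995)
  = -4.277450 / -1.966470 ≈ 2.175192

2.175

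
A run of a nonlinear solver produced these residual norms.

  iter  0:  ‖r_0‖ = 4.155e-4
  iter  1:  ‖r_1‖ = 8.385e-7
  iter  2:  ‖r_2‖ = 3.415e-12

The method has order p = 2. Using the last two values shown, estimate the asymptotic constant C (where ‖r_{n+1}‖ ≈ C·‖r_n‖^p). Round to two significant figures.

4.9

C ≈ ‖r_2‖ / ‖r_1‖^2
  = 3.415e-12 / (8.385e-7)^2
  = 3.415e-12 / 7.03082e-13 ≈ 4.8572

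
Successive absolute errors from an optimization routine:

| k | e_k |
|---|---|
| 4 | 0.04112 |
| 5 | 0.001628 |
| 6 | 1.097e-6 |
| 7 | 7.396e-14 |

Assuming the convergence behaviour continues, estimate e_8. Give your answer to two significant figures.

4.5e-30

First estimate the order: p ≈ ln(e_7/e_6) / ln(e_6/e_5) = ln(7.396e-14/1.097e-6)/ln(1.097e-6/0.001628) = ln(6.74202e-08)/ln(0.000673833) ≈ 2.2612.
Then e_8 ≈ e_7·(e_7/e_6)^p = 7.396e-14·(6.74202e-08)^2.2612 = 7.396e-14·6.0878e-17 ≈ 4.503e-30.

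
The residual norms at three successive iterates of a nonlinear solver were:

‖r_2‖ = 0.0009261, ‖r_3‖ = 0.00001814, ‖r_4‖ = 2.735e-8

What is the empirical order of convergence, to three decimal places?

p ≈ ln(‖r_4‖/‖r_3‖) / ln(‖r_3‖/‖r_2‖)
  = ln(2.735e-8/0.00001814) / ln(0.00001814/0.0009261)
  = ln(0.00150772) / ln(0.0195875)
  = -6.497157 / -3.932864 ≈ 1.652017

1.652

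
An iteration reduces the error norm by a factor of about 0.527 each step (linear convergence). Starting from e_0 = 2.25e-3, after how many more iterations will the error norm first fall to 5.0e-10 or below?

24

After k steps, e_k ≈ 2.25e-3·0.527^k.
Need 0.527^k ≤ 5.0e-10/2.25e-3 = 2.22222e-07.
k ≥ ln(2.22222e-07)/ln(0.527) = -15.3196/-0.64055 = 23.916.
Smallest integer k = 24.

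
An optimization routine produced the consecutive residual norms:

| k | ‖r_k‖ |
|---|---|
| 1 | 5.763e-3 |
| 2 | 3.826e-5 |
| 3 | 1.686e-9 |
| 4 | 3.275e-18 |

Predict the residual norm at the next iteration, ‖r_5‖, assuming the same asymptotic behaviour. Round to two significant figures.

First estimate the order: p ≈ ln(‖r_4‖/‖r_3‖) / ln(‖r_3‖/‖r_2‖) = ln(3.275e-18/1.686e-9)/ln(1.686e-9/3.826e-5) = ln(1.94247e-09)/ln(4.40669e-05) ≈ 2.0000.
Then ‖r_5‖ ≈ ‖r_4‖·(‖r_4‖/‖r_3‖)^p = 3.275e-18·(1.94247e-09)^2.0000 = 3.275e-18·3.77319e-18 ≈ 1.236e-35.

1.2e-35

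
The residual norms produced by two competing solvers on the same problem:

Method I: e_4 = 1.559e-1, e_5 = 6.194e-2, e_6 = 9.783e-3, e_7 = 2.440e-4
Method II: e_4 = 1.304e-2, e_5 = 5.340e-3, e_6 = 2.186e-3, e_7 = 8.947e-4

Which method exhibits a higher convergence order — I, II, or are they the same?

I

Method I: p ≈ ln(2.440e-4/9.783e-3)/ln(9.783e-3/6.194e-2) ≈ 2.00.
Method II: p ≈ ln(8.947e-4/2.186e-3)/ln(2.186e-3/5.340e-3) ≈ 1.00.
Method I has the higher order (≈2.0 vs ≈1.0).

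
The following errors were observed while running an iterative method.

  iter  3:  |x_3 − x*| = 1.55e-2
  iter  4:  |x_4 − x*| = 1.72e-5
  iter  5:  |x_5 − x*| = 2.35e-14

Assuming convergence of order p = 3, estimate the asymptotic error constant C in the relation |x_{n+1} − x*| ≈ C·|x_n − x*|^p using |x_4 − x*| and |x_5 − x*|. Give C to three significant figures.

C ≈ |x_5 − x*| / |x_4 − x*|^3
  = 2.35e-14 / (1.72e-5)^3
  = 2.35e-14 / 5.08845e-15 ≈ 4.6183

4.62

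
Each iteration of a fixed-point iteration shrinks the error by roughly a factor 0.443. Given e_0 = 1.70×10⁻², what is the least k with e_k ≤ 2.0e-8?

17

After k steps, e_k ≈ 1.70×10⁻²·0.443^k.
Need 0.443^k ≤ 2.0e-8/1.70×10⁻² = 1.17647e-06.
k ≥ ln(1.17647e-06)/ln(0.443) = -13.6530/-0.81419 = 16.769.
Smallest integer k = 17.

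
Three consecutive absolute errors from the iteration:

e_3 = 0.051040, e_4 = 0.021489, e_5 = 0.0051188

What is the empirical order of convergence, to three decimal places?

p ≈ ln(e_5/e_4) / ln(e_4/e_3)
  = ln(0.0051188/0.021489) / ln(0.021489/0.051040)
  = ln(0.238206) / ln(0.421023)
  = -1.434619 / -0.865068 ≈ 1.658389

1.658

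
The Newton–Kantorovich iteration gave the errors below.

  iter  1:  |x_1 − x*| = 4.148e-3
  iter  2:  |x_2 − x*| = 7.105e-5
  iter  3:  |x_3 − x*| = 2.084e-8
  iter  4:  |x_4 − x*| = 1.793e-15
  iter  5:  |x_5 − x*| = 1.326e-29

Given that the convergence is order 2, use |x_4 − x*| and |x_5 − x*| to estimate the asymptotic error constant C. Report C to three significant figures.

C ≈ |x_5 − x*| / |x_4 − x*|^2
  = 1.326e-29 / (1.793e-15)^2
  = 1.326e-29 / 3.21485e-30 ≈ 4.1246

4.12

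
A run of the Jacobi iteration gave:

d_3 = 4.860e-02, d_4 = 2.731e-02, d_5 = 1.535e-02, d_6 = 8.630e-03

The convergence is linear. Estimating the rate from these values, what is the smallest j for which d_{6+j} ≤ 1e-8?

24

Rate ρ ≈ d_6/d_5 = 8.630e-03/1.535e-02 = 0.5622.
After j more steps, d_{6+j} ≈ 8.630e-03·ρ^j; need ρ^j ≤ 1e-8/8.630e-03 = 1.15875e-06.
j ≥ ln(1.15875e-06)/ln(0.5622) = -13.6682/-0.57590 = 23.734.
So 24 more iterations are needed.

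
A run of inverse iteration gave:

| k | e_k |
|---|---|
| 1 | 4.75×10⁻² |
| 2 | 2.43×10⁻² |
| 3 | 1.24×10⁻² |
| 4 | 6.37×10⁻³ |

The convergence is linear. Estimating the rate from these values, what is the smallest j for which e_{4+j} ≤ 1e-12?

34

Rate ρ ≈ e_4/e_3 = 6.37×10⁻³/1.24×10⁻² = 0.5137.
After j more steps, e_{4+j} ≈ 6.37×10⁻³·ρ^j; need ρ^j ≤ 1e-12/6.37×10⁻³ = 1.56986e-10.
j ≥ ln(1.56986e-10)/ln(0.5137) = -22.5749/-0.66612 = 33.890.
So 34 more iterations are needed.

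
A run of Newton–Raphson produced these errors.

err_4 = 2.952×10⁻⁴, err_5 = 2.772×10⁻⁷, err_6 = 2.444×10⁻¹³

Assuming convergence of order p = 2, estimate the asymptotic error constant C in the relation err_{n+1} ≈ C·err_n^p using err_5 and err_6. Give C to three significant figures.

3.18

C ≈ err_6 / err_5^2
  = 2.444×10⁻¹³ / (2.772×10⁻⁷)^2
  = 2.444×10⁻¹³ / 7.68398e-14 ≈ 3.1806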